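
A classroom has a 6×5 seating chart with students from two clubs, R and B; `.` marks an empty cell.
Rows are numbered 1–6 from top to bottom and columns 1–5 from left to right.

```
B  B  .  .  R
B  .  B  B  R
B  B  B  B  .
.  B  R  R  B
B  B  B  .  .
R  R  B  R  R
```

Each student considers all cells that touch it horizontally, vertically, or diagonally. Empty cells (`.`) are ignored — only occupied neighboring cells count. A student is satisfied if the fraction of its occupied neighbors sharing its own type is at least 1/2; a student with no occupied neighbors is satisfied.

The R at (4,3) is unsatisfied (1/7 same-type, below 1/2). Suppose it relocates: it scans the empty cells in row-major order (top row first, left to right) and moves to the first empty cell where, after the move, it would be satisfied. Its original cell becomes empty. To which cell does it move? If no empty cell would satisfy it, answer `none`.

(1,4)

Vacating (4,3). Empty cells in order:
  (1,3): 0/3 same-type → still unsatisfied.
  (1,4): 2/4 same-type → satisfied — stop here.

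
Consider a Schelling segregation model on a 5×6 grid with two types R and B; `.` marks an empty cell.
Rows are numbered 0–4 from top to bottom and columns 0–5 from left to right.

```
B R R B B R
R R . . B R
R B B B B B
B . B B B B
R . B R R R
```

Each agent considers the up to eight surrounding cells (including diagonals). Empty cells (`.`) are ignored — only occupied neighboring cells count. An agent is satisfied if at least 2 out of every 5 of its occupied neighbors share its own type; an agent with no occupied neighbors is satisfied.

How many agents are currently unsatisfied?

(0,0)B 0/3 ✗
(0,1)R 3/4 ✓
(0,2)R 2/3 ✓
(0,3)B 2/3 ✓
(0,4)B 2/4 ✓
(0,5)R 1/3 ✗
(1,0)R 3/5 ✓
(1,1)R 4/7 ✓
(1,4)B 5/7 ✓
(1,5)R 1/5 ✗
(2,0)R 2/4 ✓
(2,1)B 3/6 ✓
(2,2)B 4/5 ✓
(2,3)B 6/6 ✓
(2,4)B 6/7 ✓
(2,5)B 4/5 ✓
(3,0)B 1/3 ✗
(3,2)B 5/6 ✓
(3,3)B 6/8 ✓
(3,4)B 5/8 ✓
(3,5)B 3/5 ✓
(4,0)R 0/1 ✗
(4,2)B 2/3 ✓
(4,3)R 1/5 ✗
(4,4)R 2/5 ✓
(4,5)R 1/3 ✗
Unsatisfied: (0,0), (0,5), (1,5), (3,0), (4,0), (4,3), (4,5) — 7 in total.

7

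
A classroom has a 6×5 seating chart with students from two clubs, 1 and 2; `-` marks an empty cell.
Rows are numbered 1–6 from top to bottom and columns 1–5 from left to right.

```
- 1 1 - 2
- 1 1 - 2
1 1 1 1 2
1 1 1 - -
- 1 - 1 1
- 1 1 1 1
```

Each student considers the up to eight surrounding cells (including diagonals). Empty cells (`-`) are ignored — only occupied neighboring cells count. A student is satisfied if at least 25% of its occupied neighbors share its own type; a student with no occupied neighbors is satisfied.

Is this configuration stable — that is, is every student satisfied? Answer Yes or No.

Yes

(1,2)1 3/3 ok
(1,3)1 3/3 ok
(1,5)2 1/1 ok
(2,2)1 6/6 ok
(2,3)1 6/6 ok
(2,5)2 2/3 ok
(3,1)1 4/4 ok
(3,2)1 7/7 ok
(3,3)1 6/6 ok
(3,4)1 3/5 ok
(3,5)2 1/2 ok
(4,1)1 4/4 ok
(4,2)1 6/6 ok
(4,3)1 6/6 ok
(5,2)1 5/5 ok
(5,4)1 5/5 ok
(5,5)1 3/3 ok
(6,2)1 2/2 ok
(6,3)1 4/4 ok
(6,4)1 4/4 ok
(6,5)1 3/3 ok
All meet the threshold, so the configuration is stable.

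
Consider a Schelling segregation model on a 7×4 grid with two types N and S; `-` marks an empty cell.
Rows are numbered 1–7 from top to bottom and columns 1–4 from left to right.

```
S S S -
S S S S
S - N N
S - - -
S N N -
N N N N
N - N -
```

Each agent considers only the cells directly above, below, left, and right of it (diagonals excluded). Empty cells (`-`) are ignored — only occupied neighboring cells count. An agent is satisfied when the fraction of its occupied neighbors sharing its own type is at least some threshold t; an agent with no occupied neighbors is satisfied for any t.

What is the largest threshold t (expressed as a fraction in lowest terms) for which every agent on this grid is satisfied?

Row 1: (1,1)S 2/2 · (1,2)S 3/3 · (1,3)S 2/2
Row 2: (2,1)S 3/3 · (2,2)S 3/3 · (2,3)S 3/4 · (2,4)S 1/2
Row 3: (3,1)S 2/2 · (3,3)N 1/2 · (3,4)N 1/2
Row 4: (4,1)S 2/2
Row 5: (5,1)S 1/3 · (5,2)N 2/3 · (5,3)N 2/2
Row 6: (6,1)N 2/3 · (6,2)N 3/3 · (6,3)N 4/4 · (6,4)N 1/1
Row 7: (7,1)N 1/1 · (7,3)N 1/1
The smallest same-type fraction is 1/3 at (5,1), which reduces to 1/3. Any threshold above that leaves this agent unsatisfied.

1/3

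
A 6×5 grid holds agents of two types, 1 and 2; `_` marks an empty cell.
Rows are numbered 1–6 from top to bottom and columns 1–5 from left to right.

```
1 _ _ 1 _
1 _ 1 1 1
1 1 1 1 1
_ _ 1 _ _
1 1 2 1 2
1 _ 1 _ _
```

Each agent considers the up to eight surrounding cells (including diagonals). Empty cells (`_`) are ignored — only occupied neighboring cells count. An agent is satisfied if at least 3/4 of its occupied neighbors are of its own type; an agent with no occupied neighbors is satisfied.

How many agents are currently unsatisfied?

Row 1: (1,1)1 1/1 ok · (1,4)1 3/3 ok
Row 2: (2,1)1 3/3 ok · (2,3)1 5/5 ok · (2,4)1 6/6 ok · (2,5)1 4/4 ok
Row 3: (3,1)1 2/2 ok · (3,2)1 5/5 ok · (3,3)1 5/5 ok · (3,4)1 6/6 ok · (3,5)1 3/3 ok
Row 4: (4,3)1 5/6 ok
Row 5: (5,1)1 2/2 ok · (5,2)1 4/5 ok · (5,3)2 0/4 unhappy · (5,4)1 2/4 unhappy · (5,5)2 0/1 unhappy
Row 6: (6,1)1 2/2 ok · (6,3)1 2/3 unhappy
Unsatisfied: (5,3), (5,4), (5,5), (6,3) — 4 in total.

4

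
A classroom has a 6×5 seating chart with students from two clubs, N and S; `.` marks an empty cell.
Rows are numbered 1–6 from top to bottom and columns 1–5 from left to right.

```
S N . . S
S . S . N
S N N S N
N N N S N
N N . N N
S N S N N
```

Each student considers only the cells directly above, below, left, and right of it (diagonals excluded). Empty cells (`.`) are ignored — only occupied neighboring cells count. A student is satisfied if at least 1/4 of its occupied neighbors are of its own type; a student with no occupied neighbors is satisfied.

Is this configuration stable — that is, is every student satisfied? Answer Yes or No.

Row 1: (1,1)S 1/2 ✓ · (1,2)N 0/1 ✗ · (1,5)S 0/1 ✗
Row 2: (2,1)S 2/2 ✓ · (2,3)S 0/1 ✗ · (2,5)N 1/2 ✓
Row 3: (3,1)S 1/3 ✓ · (3,2)N 2/3 ✓ · (3,3)N 2/4 ✓ · (3,4)S 1/3 ✓ · (3,5)N 2/3 ✓
Row 4: (4,1)N 2/3 ✓ · (4,2)N 4/4 ✓ · (4,3)N 2/3 ✓ · (4,4)S 1/4 ✓ · (4,5)N 2/3 ✓
Row 5: (5,1)N 2/3 ✓ · (5,2)N 3/3 ✓ · (5,4)N 2/3 ✓ · (5,5)N 3/3 ✓
Row 6: (6,1)S 0/2 ✗ · (6,2)N 1/3 ✓ · (6,3)S 0/2 ✗ · (6,4)N 2/3 ✓ · (6,5)N 2/2 ✓
For instance (1,2) has only 0/1 same-type neighbors, below 1/4.

No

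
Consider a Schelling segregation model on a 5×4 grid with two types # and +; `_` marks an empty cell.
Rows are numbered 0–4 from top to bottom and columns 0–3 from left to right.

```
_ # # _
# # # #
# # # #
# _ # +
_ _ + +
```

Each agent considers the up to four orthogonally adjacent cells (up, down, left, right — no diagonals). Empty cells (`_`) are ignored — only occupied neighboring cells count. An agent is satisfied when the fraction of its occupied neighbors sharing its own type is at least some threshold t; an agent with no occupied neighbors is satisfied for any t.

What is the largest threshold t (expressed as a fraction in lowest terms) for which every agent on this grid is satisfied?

(0,1)# 2/2
(0,2)# 2/2
(1,0)# 2/2
(1,1)# 4/4
(1,2)# 4/4
(1,3)# 2/2
(2,0)# 3/3
(2,1)# 3/3
(2,2)# 4/4
(2,3)# 2/3
(3,0)# 1/1
(3,2)# 1/3
(3,3)+ 1/3
(4,2)+ 1/2
(4,3)+ 2/2
The smallest same-type fraction is 1/3 at (3,2), which reduces to 1/3. Any threshold above that leaves this agent unsatisfied.

1/3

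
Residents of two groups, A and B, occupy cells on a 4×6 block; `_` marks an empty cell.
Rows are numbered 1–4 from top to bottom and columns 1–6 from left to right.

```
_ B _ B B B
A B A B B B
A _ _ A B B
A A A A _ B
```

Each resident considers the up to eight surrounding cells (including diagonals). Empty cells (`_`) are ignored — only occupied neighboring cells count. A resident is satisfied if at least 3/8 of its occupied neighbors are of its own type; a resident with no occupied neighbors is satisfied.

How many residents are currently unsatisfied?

Row 1: (1,2)B 1/3 not · (1,4)B 3/4 satisfied · (1,5)B 5/5 satisfied · (1,6)B 3/3 satisfied
Row 2: (2,1)A 1/3 not · (2,2)B 1/4 not · (2,3)A 1/5 not · (2,4)B 4/6 satisfied · (2,5)B 7/8 satisfied · (2,6)B 5/5 satisfied
Row 3: (3,1)A 3/4 satisfied · (3,4)A 3/6 satisfied · (3,5)B 5/7 satisfied · (3,6)B 4/4 satisfied
Row 4: (4,1)A 2/2 satisfied · (4,2)A 3/3 satisfied · (4,3)A 3/3 satisfied · (4,4)A 2/3 satisfied · (4,6)B 2/2 satisfied
Unsatisfied: (1,2), (2,1), (2,2), (2,3) — 4 in total.

4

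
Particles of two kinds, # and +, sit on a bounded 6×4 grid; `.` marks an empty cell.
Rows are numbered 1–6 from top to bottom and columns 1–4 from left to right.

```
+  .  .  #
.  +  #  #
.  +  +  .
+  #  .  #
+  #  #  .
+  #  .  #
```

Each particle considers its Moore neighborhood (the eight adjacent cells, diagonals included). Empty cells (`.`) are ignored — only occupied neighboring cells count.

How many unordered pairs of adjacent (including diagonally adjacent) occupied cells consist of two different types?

Scan each occupied cell's neighbors to the right and below (and the two forward diagonals) so each pair is counted once.
Row 1: +(1,1)–+(2,2)= #(1,4)–#(2,4)= #(1,4)–#(2,3)=  → 0/3 unlike.
Row 2: +(2,2)–#(2,3)≠ +(2,2)–+(3,2)= +(2,2)–+(3,3)= #(2,3)–#(2,4)= #(2,3)–+(3,3)≠ #(2,3)–+(3,2)≠ #(2,4)–+(3,3)≠  → 4/7 unlike.
Row 3: +(3,2)–+(3,3)= +(3,2)–#(4,2)≠ +(3,2)–+(4,1)= +(3,3)–#(4,4)≠ +(3,3)–#(4,2)≠  → 3/5 unlike.
Row 4: +(4,1)–#(4,2)≠ +(4,1)–+(5,1)= +(4,1)–#(5,2)≠ #(4,2)–#(5,2)= #(4,2)–#(5,3)= #(4,2)–+(5,1)≠ #(4,4)–#(5,3)=  → 3/7 unlike.
Row 5: +(5,1)–#(5,2)≠ +(5,1)–+(6,1)= +(5,1)–#(6,2)≠ #(5,2)–#(5,3)= #(5,2)–#(6,2)= #(5,2)–+(6,1)≠ #(5,3)–#(6,4)= #(5,3)–#(6,2)=  → 3/8 unlike.
Row 6: +(6,1)–#(6,2)≠  → 1/1 unlike.
Total adjacent occupied pairs: 31; unlike-type pairs: 14.

14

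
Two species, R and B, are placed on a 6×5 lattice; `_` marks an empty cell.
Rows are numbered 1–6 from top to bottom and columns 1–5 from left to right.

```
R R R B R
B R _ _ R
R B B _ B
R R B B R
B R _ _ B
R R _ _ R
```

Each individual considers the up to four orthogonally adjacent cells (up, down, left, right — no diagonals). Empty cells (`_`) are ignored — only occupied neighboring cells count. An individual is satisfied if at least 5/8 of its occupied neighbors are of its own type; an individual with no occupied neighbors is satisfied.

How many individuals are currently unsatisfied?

(1,1)R 1/2 unhappy
(1,2)R 3/3 ok
(1,3)R 1/2 unhappy
(1,4)B 0/2 unhappy
(1,5)R 1/2 unhappy
(2,1)B 0/3 unhappy
(2,2)R 1/3 unhappy
(2,5)R 1/2 unhappy
(3,1)R 1/3 unhappy
(3,2)B 1/4 unhappy
(3,3)B 2/2 ok
(3,5)B 0/2 unhappy
(4,1)R 2/3 ok
(4,2)R 2/4 unhappy
(4,3)B 2/3 ok
(4,4)B 1/2 unhappy
(4,5)R 0/3 unhappy
(5,1)B 0/3 unhappy
(5,2)R 2/3 ok
(5,5)B 0/2 unhappy
(6,1)R 1/2 unhappy
(6,2)R 2/2 ok
(6,5)R 0/1 unhappy
Unsatisfied: (1,1), (1,3), (1,4), (1,5), (2,1), (2,2), (2,5), (3,1), (3,2), (3,5), (4,2), (4,4), (4,5), (5,1), (5,5), (6,1), (6,5) — 17 in total.

17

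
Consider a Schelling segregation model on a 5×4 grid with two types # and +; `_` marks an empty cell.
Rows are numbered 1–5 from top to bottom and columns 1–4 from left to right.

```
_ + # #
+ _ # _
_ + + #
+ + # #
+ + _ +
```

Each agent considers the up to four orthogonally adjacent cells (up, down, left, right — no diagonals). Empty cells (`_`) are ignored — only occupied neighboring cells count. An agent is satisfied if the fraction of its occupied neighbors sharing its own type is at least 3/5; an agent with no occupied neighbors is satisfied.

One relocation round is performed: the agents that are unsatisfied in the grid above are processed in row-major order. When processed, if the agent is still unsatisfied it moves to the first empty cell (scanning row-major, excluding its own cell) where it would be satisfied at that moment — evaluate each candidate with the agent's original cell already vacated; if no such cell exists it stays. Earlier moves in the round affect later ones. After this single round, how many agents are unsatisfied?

Initially unsatisfied (in order): (1,2), (2,3), (3,3), (3,4), (4,3), (5,4).
  (1,2) → (1,1).
  (2,3) → (2,4).
  (3,3) → (2,2).
  (3,4): now satisfied by earlier moves; stays.
  (4,3) → (2,3).
  (5,4) → (1,2).
Resulting grid:
+ + # #
+ + # #
_ + _ #
+ + _ #
+ + _ _
All satisfied now.

0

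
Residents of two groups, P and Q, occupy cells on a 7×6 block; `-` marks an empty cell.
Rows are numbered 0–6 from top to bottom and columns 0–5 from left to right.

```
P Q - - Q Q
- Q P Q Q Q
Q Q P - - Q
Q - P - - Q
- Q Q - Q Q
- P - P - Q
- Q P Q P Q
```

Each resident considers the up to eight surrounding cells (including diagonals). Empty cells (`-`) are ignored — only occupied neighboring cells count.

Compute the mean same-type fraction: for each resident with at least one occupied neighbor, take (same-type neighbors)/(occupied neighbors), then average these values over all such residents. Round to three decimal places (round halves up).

0.565

(0,0)P 0/2
(0,1)Q 1/3
(0,4)Q 4/4
(0,5)Q 3/3
(1,1)Q 3/6
(1,2)P 1/5
(1,3)Q 2/4
(1,4)Q 5/5
(1,5)Q 4/4
(2,0)Q 3/3
(2,1)Q 3/6
(2,2)P 2/5
(2,5)Q 3/3
(3,0)Q 3/3
(3,2)P 1/4
(3,5)Q 3/3
(4,1)Q 2/4
(4,2)Q 1/4
(4,4)Q 3/4
(4,5)Q 3/3
(5,1)P 1/4
(5,3)P 2/5
(5,5)Q 3/4
(6,1)Q 0/2
(6,2)P 2/4
(6,3)Q 0/3
(6,4)P 1/4
(6,5)Q 1/2
Sum over 28 residents: 0/2 + 1/3 + 4/4 + 3/3 + 3/6 + 1/5 + 2/4 + 5/5 + 4/4 + 3/3 + 3/6 + 2/5 + 3/3 + 3/3 + 1/4 + 3/3 + 2/4 + 1/4 + 3/4 + 3/3 + 1/4 + 2/5 + 3/4 + 0/2 + 2/4 + 0/3 + 1/4 + 1/2 = 95/6; mean = 95/6 ÷ 28 = 95/168 = 0.565476… → 0.565.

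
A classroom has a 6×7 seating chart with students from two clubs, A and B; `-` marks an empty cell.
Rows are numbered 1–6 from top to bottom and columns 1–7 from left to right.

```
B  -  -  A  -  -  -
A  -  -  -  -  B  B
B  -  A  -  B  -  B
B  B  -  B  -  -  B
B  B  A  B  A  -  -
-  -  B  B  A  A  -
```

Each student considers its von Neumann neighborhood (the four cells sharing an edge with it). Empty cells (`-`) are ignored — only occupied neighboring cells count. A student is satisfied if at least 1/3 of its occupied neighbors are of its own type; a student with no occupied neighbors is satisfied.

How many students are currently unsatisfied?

3

Row 1: (1,1)B 0/1 not · (1,4)A 0/0 satisfied
Row 2: (2,1)A 0/2 not · (2,6)B 1/1 satisfied · (2,7)B 2/2 satisfied
Row 3: (3,1)B 1/2 satisfied · (3,3)A 0/0 satisfied · (3,5)B 0/0 satisfied · (3,7)B 2/2 satisfied
Row 4: (4,1)B 3/3 satisfied · (4,2)B 2/2 satisfied · (4,4)B 1/1 satisfied · (4,7)B 1/1 satisfied
Row 5: (5,1)B 2/2 satisfied · (5,2)B 2/3 satisfied · (5,3)A 0/3 not · (5,4)B 2/4 satisfied · (5,5)A 1/2 satisfied
Row 6: (6,3)B 1/2 satisfied · (6,4)B 2/3 satisfied · (6,5)A 2/3 satisfied · (6,6)A 1/1 satisfied
Unsatisfied: (1,1), (2,1), (5,3) — 3 in total.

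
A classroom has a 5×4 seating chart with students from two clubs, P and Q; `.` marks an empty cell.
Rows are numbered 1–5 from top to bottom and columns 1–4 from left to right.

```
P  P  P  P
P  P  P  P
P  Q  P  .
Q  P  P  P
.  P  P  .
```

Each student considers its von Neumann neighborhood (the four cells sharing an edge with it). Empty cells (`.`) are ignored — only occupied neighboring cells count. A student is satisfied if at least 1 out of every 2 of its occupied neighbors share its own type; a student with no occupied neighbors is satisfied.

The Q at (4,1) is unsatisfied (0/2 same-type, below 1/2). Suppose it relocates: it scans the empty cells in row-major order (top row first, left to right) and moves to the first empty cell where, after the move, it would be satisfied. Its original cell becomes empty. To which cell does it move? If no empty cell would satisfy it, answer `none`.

none

Vacating (4,1). Empty cells in order:
  (3,4): 0/3 same-type → still unsatisfied.
  (5,1): 0/1 same-type → still unsatisfied.
  (5,4): 0/2 same-type → still unsatisfied.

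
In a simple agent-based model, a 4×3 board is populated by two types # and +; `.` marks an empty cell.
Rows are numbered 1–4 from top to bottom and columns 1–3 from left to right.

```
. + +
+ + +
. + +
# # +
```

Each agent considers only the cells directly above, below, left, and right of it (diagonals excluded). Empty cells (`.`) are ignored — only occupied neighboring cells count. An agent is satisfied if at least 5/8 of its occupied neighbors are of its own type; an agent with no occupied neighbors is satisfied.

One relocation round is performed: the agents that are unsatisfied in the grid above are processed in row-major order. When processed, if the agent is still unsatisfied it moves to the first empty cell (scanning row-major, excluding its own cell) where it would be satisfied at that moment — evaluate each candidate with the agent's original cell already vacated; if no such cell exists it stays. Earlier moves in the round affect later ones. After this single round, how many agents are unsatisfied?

Initially unsatisfied (in order): (4,2), (4,3).
  (4,2): no empty cell satisfies it; stays.
  (4,3) → (1,1).
Resulting grid:
+ + +
+ + +
. + +
# # .
Unsatisfied now: (4,2).

1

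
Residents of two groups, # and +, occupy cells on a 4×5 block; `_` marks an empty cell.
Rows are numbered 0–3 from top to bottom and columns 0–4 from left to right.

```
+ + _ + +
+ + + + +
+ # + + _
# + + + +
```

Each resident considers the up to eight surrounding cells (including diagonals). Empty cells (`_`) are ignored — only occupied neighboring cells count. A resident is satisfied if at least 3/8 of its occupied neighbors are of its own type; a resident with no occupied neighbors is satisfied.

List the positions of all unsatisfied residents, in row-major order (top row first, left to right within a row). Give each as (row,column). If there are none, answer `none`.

(2,1), (3,0)

Row 0: (0,0)+ 3/3 ✓ · (0,1)+ 4/4 ✓ · (0,3)+ 4/4 ✓ · (0,4)+ 3/3 ✓
Row 1: (1,0)+ 4/5 ✓ · (1,1)+ 6/7 ✓ · (1,2)+ 6/7 ✓ · (1,3)+ 6/6 ✓ · (1,4)+ 4/4 ✓
Row 2: (2,0)+ 3/5 ✓ · (2,1)# 1/8 ✗ · (2,2)+ 7/8 ✓ · (2,3)+ 7/7 ✓
Row 3: (3,0)# 1/3 ✗ · (3,1)+ 3/5 ✓ · (3,2)+ 4/5 ✓ · (3,3)+ 4/4 ✓ · (3,4)+ 2/2 ✓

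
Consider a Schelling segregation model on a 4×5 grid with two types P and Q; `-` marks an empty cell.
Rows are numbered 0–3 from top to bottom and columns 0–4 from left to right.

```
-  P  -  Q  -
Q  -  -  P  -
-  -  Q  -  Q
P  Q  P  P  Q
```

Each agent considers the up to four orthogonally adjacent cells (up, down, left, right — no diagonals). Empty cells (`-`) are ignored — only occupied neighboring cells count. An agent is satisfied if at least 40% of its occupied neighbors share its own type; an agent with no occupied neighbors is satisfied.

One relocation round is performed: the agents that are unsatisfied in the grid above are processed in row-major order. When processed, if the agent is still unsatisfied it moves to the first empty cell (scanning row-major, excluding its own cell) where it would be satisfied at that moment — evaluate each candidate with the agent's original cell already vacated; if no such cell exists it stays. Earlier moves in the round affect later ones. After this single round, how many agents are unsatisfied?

Initially unsatisfied (in order): (0,3), (1,3), (2,2), (3,0), (3,1), (3,2).
  (0,3) → (0,0).
  (1,3): now satisfied by earlier moves; stays.
  (2,2) → (0,4).
  (3,0) → (0,2).
  (3,1) → (1,1).
  (3,2): now satisfied by earlier moves; stays.
Resulting grid:
Q P P - Q
Q Q - P -
- - - - Q
- - P P Q
Unsatisfied now: (0,1).

1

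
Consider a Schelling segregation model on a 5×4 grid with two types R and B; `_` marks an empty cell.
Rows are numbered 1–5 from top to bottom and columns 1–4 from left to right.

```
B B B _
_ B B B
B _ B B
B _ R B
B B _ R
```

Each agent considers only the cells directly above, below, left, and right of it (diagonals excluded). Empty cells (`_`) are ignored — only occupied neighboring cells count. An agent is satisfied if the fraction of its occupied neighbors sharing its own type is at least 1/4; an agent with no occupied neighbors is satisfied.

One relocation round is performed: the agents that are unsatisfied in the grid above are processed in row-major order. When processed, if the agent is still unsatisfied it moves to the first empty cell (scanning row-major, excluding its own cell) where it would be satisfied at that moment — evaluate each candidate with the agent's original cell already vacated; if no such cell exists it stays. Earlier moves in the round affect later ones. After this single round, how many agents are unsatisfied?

Initially unsatisfied (in order): (4,3), (5,4).
  (4,3) → (5,3).
  (5,4): now satisfied by earlier moves; stays.
Resulting grid:
B B B _
_ B B B
B _ B B
B _ _ B
B B R R
All satisfied now.

0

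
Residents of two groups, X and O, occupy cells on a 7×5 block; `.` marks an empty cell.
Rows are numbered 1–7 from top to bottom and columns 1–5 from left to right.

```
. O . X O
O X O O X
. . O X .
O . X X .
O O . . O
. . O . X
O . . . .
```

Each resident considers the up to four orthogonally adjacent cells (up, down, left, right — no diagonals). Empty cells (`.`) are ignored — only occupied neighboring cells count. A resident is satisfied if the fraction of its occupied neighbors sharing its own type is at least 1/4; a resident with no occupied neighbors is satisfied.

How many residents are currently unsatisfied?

8

Row 1: (1,2)O 0/1 not · (1,4)X 0/2 not · (1,5)O 0/2 not
Row 2: (2,1)O 0/1 not · (2,2)X 0/3 not · (2,3)O 2/3 satisfied · (2,4)O 1/4 satisfied · (2,5)X 0/2 not
Row 3: (3,3)O 1/3 satisfied · (3,4)X 1/3 satisfied
Row 4: (4,1)O 1/1 satisfied · (4,3)X 1/2 satisfied · (4,4)X 2/2 satisfied
Row 5: (5,1)O 2/2 satisfied · (5,2)O 1/1 satisfied · (5,5)O 0/1 not
Row 6: (6,3)O 0/0 satisfied · (6,5)X 0/1 not
Row 7: (7,1)O 0/0 satisfied
Unsatisfied: (1,2), (1,4), (1,5), (2,1), (2,2), (2,5), (5,5), (6,5) — 8 in total.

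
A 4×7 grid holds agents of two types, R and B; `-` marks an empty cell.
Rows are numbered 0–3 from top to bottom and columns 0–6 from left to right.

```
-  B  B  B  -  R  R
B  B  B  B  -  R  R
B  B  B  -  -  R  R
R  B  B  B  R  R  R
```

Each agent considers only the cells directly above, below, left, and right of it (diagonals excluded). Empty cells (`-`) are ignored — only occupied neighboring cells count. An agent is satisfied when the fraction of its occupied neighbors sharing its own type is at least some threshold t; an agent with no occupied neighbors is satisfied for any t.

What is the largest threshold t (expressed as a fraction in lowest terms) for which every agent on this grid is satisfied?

0/1

(0,1)B 2/2
(0,2)B 3/3
(0,3)B 2/2
(0,5)R 2/2
(0,6)R 2/2
(1,0)B 2/2
(1,1)B 4/4
(1,2)B 4/4
(1,3)B 2/2
(1,5)R 3/3
(1,6)R 3/3
(2,0)B 2/3
(2,1)B 4/4
(2,2)B 3/3
(2,5)R 3/3
(2,6)R 3/3
(3,0)R 0/2
(3,1)B 2/3
(3,2)B 3/3
(3,3)B 1/2
(3,4)R 1/2
(3,5)R 3/3
(3,6)R 2/2
The smallest same-type fraction is 0/2 at (3,0), which reduces to 0/1. Any threshold above that leaves this agent unsatisfied.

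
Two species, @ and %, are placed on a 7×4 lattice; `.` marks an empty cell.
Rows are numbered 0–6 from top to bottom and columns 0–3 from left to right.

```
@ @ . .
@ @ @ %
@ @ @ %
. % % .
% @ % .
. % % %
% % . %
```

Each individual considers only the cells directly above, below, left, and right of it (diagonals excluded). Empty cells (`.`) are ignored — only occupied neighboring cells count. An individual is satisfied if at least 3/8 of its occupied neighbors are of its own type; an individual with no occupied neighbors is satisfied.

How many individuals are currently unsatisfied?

(0,0)@ 2/2 ok
(0,1)@ 2/2 ok
(1,0)@ 3/3 ok
(1,1)@ 4/4 ok
(1,2)@ 2/3 ok
(1,3)% 1/2 ok
(2,0)@ 2/2 ok
(2,1)@ 3/4 ok
(2,2)@ 2/4 ok
(2,3)% 1/2 ok
(3,1)% 1/3 unhappy
(3,2)% 2/3 ok
(4,0)% 0/1 unhappy
(4,1)@ 0/4 unhappy
(4,2)% 2/3 ok
(5,1)% 2/3 ok
(5,2)% 3/3 ok
(5,3)% 2/2 ok
(6,0)% 1/1 ok
(6,1)% 2/2 ok
(6,3)% 1/1 ok
Unsatisfied: (3,1), (4,0), (4,1) — 3 in total.

3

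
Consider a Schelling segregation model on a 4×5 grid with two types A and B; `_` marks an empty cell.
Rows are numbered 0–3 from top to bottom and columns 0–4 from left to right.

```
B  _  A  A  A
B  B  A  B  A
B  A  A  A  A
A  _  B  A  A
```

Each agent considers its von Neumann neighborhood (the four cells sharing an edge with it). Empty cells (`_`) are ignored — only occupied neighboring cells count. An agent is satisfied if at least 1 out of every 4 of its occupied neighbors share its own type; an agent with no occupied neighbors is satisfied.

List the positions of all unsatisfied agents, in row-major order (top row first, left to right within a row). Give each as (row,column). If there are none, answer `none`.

(0,0)B 1/1 ✓
(0,2)A 2/2 ✓
(0,3)A 2/3 ✓
(0,4)A 2/2 ✓
(1,0)B 3/3 ✓
(1,1)B 1/3 ✓
(1,2)A 2/4 ✓
(1,3)B 0/4 ✗
(1,4)A 2/3 ✓
(2,0)B 1/3 ✓
(2,1)A 1/3 ✓
(2,2)A 3/4 ✓
(2,3)A 3/4 ✓
(2,4)A 3/3 ✓
(3,0)A 0/1 ✗
(3,2)B 0/2 ✗
(3,3)A 2/3 ✓
(3,4)A 2/2 ✓

(1,3), (3,0), (3,2)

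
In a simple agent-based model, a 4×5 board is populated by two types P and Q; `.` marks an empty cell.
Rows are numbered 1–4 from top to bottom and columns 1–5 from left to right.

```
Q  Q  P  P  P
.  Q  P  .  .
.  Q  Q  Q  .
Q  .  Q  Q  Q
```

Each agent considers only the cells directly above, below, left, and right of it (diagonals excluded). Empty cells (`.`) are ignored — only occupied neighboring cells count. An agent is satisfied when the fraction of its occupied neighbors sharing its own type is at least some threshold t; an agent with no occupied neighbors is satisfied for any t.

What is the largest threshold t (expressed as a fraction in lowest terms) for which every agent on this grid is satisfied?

Row 1: (1,1)Q 1/1 · (1,2)Q 2/3 · (1,3)P 2/3 · (1,4)P 2/2 · (1,5)P 1/1
Row 2: (2,2)Q 2/3 · (2,3)P 1/3
Row 3: (3,2)Q 2/2 · (3,3)Q 3/4 · (3,4)Q 2/2
Row 4: (4,1)Q — no occupied neighbors · (4,3)Q 2/2 · (4,4)Q 3/3 · (4,5)Q 1/1
The smallest same-type fraction is 1/3 at (2,3), which reduces to 1/3. Any threshold above that leaves this agent unsatisfied.

1/3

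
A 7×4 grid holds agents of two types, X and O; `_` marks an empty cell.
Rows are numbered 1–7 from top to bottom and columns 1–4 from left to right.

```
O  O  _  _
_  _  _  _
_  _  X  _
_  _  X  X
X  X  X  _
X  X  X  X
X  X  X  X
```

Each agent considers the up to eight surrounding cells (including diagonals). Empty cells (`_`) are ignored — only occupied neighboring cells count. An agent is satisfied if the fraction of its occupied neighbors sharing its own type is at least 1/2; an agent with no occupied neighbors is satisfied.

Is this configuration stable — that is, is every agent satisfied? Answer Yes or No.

Yes

Row 1: (1,1)O 1/1 satisfied · (1,2)O 1/1 satisfied
Row 3: (3,3)X 2/2 satisfied
Row 4: (4,3)X 4/4 satisfied · (4,4)X 3/3 satisfied
Row 5: (5,1)X 3/3 satisfied · (5,2)X 6/6 satisfied · (5,3)X 6/6 satisfied
Row 6: (6,1)X 5/5 satisfied · (6,2)X 8/8 satisfied · (6,3)X 7/7 satisfied · (6,4)X 4/4 satisfied
Row 7: (7,1)X 3/3 satisfied · (7,2)X 5/5 satisfied · (7,3)X 5/5 satisfied · (7,4)X 3/3 satisfied
All meet the threshold, so the configuration is stable.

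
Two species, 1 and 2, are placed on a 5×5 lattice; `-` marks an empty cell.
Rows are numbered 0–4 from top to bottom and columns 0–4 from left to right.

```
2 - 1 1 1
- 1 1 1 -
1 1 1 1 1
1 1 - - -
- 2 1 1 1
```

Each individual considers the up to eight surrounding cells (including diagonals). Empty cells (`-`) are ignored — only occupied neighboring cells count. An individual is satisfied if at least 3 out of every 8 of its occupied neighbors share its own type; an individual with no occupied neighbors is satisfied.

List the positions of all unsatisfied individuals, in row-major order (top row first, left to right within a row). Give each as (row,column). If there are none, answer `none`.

(0,0), (4,1)

Row 0: (0,0)2 0/1 unhappy · (0,2)1 4/4 ok · (0,3)1 4/4 ok · (0,4)1 2/2 ok
Row 1: (1,1)1 5/6 ok · (1,2)1 7/7 ok · (1,3)1 7/7 ok
Row 2: (2,0)1 4/4 ok · (2,1)1 6/6 ok · (2,2)1 6/6 ok · (2,3)1 4/4 ok · (2,4)1 2/2 ok
Row 3: (3,0)1 3/4 ok · (3,1)1 5/6 ok
Row 4: (4,1)2 0/3 unhappy · (4,2)1 2/3 ok · (4,3)1 2/2 ok · (4,4)1 1/1 ok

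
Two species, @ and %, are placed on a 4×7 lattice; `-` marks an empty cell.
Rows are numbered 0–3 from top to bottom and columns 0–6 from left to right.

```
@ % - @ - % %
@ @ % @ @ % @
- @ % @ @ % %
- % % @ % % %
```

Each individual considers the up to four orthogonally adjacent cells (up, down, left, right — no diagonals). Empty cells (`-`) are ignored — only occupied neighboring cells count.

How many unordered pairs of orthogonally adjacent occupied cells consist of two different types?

Scan each occupied cell's neighbors to the right and below so each pair is counted once.
From row 0: 3 unlike of 7 pairs (running 3/7).
From row 1: 5 unlike of 12 pairs (running 8/19).
From row 2: 5 unlike of 11 pairs (running 13/30).
From row 3: 2 unlike of 5 pairs (running 15/35).
Total adjacent occupied pairs: 35; unlike-type pairs: 15.

15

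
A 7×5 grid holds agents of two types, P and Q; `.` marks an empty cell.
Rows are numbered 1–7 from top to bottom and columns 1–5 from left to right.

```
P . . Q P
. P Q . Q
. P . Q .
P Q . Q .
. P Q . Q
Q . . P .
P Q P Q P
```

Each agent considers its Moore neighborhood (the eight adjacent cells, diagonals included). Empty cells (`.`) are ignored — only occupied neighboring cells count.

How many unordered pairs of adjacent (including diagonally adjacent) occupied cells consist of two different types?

17

Scan each occupied cell's neighbors to the right and below (and the two forward diagonals) so each pair is counted once.
From row 1: 2 unlike of 5 pairs (running 2/5).
From row 2: 2 unlike of 5 pairs (running 4/10).
From row 3: 1 unlike of 3 pairs (running 5/13).
From row 4: 2 unlike of 6 pairs (running 7/19).
From row 5: 4 unlike of 4 pairs (running 11/23).
From row 6: 2 unlike of 5 pairs (running 13/28).
From row 7: 4 unlike of 4 pairs (running 17/32).
Total adjacent occupied pairs: 32; unlike-type pairs: 17.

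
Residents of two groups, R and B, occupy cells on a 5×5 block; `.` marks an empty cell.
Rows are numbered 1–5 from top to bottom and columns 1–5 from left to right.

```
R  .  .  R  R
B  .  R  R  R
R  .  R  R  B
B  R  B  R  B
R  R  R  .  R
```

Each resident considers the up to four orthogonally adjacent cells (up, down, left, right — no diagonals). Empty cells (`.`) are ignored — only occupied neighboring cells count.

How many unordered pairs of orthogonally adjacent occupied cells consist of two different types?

Scan each occupied cell's neighbors to the right and below so each pair is counted once.
From row 1: 1 unlike of 4 pairs (running 1/4).
From row 2: 2 unlike of 6 pairs (running 3/10).
From row 3: 3 unlike of 6 pairs (running 6/16).
From row 4: 7 unlike of 8 pairs (running 13/24).
From row 5: 0 unlike of 2 pairs (running 13/26).
Total adjacent occupied pairs: 26; unlike-type pairs: 13.

13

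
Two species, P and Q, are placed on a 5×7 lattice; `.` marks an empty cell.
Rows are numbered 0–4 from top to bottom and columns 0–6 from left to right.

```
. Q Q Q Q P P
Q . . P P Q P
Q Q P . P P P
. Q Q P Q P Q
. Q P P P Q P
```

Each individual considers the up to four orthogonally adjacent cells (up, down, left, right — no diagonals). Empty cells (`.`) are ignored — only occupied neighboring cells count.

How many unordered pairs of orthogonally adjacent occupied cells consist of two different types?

Scan each occupied cell's neighbors to the right and below so each pair is counted once.
Row 0: Q(0,1)–Q(0,2)= Q(0,2)–Q(0,3)= Q(0,3)–Q(0,4)= Q(0,3)–P(1,3)≠ Q(0,4)–P(0,5)≠ Q(0,4)–P(1,4)≠ P(0,5)–P(0,6)= P(0,5)–Q(1,5)≠ P(0,6)–P(1,6)=  → 4/9 unlike.
Row 1: Q(1,0)–Q(2,0)= P(1,3)–P(1,4)= P(1,4)–Q(1,5)≠ P(1,4)–P(2,4)= Q(1,5)–P(1,6)≠ Q(1,5)–P(2,5)≠ P(1,6)–P(2,6)=  → 3/7 unlike.
Row 2: Q(2,0)–Q(2,1)= Q(2,1)–P(2,2)≠ Q(2,1)–Q(3,1)= P(2,2)–Q(3,2)≠ P(2,4)–P(2,5)= P(2,4)–Q(3,4)≠ P(2,5)–P(2,6)= P(2,5)–P(3,5)= P(2,6)–Q(3,6)≠  → 4/9 unlike.
Row 3: Q(3,1)–Q(3,2)= Q(3,1)–Q(4,1)= Q(3,2)–P(3,3)≠ Q(3,2)–P(4,2)≠ P(3,3)–Q(3,4)≠ P(3,3)–P(4,3)= Q(3,4)–P(3,5)≠ Q(3,4)–P(4,4)≠ P(3,5)–Q(3,6)≠ P(3,5)–Q(4,5)≠ Q(3,6)–P(4,6)≠  → 8/11 unlike.
Row 4: Q(4,1)–P(4,2)≠ P(4,2)–P(4,3)= P(4,3)–P(4,4)= P(4,4)–Q(4,5)≠ Q(4,5)–P(4,6)≠  → 3/5 unlike.
Total adjacent occupied pairs: 41; unlike-type pairs: 22.

22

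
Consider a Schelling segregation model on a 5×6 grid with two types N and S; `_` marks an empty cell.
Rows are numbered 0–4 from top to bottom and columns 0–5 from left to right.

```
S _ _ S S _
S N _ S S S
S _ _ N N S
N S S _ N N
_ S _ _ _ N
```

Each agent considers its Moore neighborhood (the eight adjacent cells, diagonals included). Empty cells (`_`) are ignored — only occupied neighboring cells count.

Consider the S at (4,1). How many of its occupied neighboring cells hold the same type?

2

Occupied neighbors of (4,1): (3,0)=N, (3,1)=S, (3,2)=S.
Same type (S): 2 of 3.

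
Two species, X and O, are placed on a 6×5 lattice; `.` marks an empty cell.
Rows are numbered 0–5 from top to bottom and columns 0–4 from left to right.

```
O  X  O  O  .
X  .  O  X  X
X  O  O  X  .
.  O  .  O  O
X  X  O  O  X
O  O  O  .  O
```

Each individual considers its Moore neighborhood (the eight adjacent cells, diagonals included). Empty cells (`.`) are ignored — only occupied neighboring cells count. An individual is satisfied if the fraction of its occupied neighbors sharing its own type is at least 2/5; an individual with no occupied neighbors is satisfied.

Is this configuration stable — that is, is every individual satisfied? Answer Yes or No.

Row 0: (0,0)O 0/2 ✗ · (0,1)X 1/4 ✗ · (0,2)O 2/4 ✓ · (0,3)O 2/4 ✓
Row 1: (1,0)X 2/4 ✓ · (1,2)O 4/7 ✓ · (1,3)X 2/6 ✗ · (1,4)X 2/3 ✓
Row 2: (2,0)X 1/3 ✗ · (2,1)O 3/5 ✓ · (2,2)O 4/6 ✓ · (2,3)X 2/6 ✗
Row 3: (3,1)O 3/6 ✓ · (3,3)O 4/6 ✓ · (3,4)O 2/4 ✓
Row 4: (4,0)X 1/4 ✗ · (4,1)X 1/6 ✗ · (4,2)O 5/6 ✓ · (4,3)O 5/6 ✓ · (4,4)X 0/4 ✗
Row 5: (5,0)O 1/3 ✗ · (5,1)O 3/5 ✓ · (5,2)O 3/4 ✓ · (5,4)O 1/2 ✓
For instance (0,0) has only 0/2 same-type neighbors, below 2/5.

No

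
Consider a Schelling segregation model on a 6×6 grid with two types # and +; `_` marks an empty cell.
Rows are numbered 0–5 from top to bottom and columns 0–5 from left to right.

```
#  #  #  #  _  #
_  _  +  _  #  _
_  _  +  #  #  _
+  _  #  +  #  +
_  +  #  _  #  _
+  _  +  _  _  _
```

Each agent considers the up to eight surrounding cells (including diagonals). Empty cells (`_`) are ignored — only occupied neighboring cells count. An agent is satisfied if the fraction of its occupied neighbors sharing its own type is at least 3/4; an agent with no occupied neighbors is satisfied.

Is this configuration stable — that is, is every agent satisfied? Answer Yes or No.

No

(0,0)# 1/1 ok
(0,1)# 2/3 unhappy
(0,2)# 2/3 unhappy
(0,3)# 2/3 unhappy
(0,5)# 1/1 ok
(1,2)+ 1/5 unhappy
(1,4)# 4/4 ok
(2,2)+ 2/4 unhappy
(2,3)# 4/7 unhappy
(2,4)# 3/5 unhappy
(3,0)+ 1/1 ok
(3,2)# 2/5 unhappy
(3,3)+ 1/7 unhappy
(3,4)# 3/5 unhappy
(3,5)+ 0/3 unhappy
(4,1)+ 3/5 unhappy
(4,2)# 1/4 unhappy
(4,4)# 1/3 unhappy
(5,0)+ 1/1 ok
(5,2)+ 1/2 unhappy
For instance (0,1) has only 2/3 same-type neighbors, below 3/4.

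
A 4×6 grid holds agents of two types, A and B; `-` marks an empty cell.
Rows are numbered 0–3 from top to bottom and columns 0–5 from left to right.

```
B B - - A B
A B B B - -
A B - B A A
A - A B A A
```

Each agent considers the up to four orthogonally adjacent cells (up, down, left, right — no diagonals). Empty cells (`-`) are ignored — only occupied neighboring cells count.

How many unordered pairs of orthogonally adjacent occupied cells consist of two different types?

Scan each occupied cell's neighbors to the right and below so each pair is counted once.
From row 0: 2 unlike of 4 pairs (running 2/4).
From row 1: 1 unlike of 6 pairs (running 3/10).
From row 2: 2 unlike of 7 pairs (running 5/17).
From row 3: 2 unlike of 3 pairs (running 7/20).
Total adjacent occupied pairs: 20; unlike-type pairs: 7.

7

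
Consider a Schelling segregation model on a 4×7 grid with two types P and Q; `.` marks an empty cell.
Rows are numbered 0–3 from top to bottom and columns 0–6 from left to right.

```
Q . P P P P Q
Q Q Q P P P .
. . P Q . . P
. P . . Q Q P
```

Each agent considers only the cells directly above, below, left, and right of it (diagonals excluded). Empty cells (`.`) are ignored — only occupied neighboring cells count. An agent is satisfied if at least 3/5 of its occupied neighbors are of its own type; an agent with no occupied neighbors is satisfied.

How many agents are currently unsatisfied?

8

(0,0)Q 1/1 satisfied
(0,2)P 1/2 not
(0,3)P 3/3 satisfied
(0,4)P 3/3 satisfied
(0,5)P 2/3 satisfied
(0,6)Q 0/1 not
(1,0)Q 2/2 satisfied
(1,1)Q 2/2 satisfied
(1,2)Q 1/4 not
(1,3)P 2/4 not
(1,4)P 3/3 satisfied
(1,5)P 2/2 satisfied
(2,2)P 0/2 not
(2,3)Q 0/2 not
(2,6)P 1/1 satisfied
(3,1)P 0/0 satisfied
(3,4)Q 1/1 satisfied
(3,5)Q 1/2 not
(3,6)P 1/2 not
Unsatisfied: (0,2), (0,6), (1,2), (1,3), (2,2), (2,3), (3,5), (3,6) — 8 in total.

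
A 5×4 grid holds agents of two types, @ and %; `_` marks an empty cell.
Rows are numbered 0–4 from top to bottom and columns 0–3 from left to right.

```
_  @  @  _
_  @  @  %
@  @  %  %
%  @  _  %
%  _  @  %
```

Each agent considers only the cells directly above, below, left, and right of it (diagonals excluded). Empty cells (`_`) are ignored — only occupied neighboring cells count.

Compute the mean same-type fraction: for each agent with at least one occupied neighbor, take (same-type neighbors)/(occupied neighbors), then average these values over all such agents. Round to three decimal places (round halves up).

0.661

(0,1)@ 2/2
(0,2)@ 2/2
(1,1)@ 3/3
(1,2)@ 2/4
(1,3)% 1/2
(2,0)@ 1/2
(2,1)@ 3/4
(2,2)% 1/3
(2,3)% 3/3
(3,0)% 1/3
(3,1)@ 1/2
(3,3)% 2/2
(4,0)% 1/1
(4,2)@ 0/1
(4,3)% 1/2
Sum over 15 agents: 2/2 + 2/2 + 3/3 + 2/4 + 1/2 + 1/2 + 3/4 + 1/3 + 3/3 + 1/3 + 1/2 + 2/2 + 1/1 + 0/1 + 1/2 = 119/12; mean = 119/12 ÷ 15 = 119/180 = 0.661111… → 0.661.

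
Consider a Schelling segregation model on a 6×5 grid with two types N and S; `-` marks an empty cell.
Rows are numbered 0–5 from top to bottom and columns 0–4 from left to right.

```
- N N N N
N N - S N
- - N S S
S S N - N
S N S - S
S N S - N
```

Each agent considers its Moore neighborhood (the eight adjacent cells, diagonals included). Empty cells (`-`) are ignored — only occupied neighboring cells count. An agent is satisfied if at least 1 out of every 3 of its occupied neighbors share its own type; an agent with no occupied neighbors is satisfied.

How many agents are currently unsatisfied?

(0,1)N 3/3 ✓
(0,2)N 3/4 ✓
(0,3)N 3/4 ✓
(0,4)N 2/3 ✓
(1,0)N 2/2 ✓
(1,1)N 4/4 ✓
(1,3)S 2/7 ✗
(1,4)N 2/5 ✓
(2,2)N 2/5 ✓
(2,3)S 2/6 ✓
(2,4)S 2/4 ✓
(3,0)S 2/3 ✓
(3,1)S 3/6 ✓
(3,2)N 2/5 ✓
(3,4)N 0/3 ✗
(4,0)S 3/5 ✓
(4,1)N 2/8 ✗
(4,2)S 2/5 ✓
(4,4)S 0/2 ✗
(5,0)S 1/3 ✓
(5,1)N 1/5 ✗
(5,2)S 1/3 ✓
(5,4)N 0/1 ✗
Unsatisfied: (1,3), (3,4), (4,1), (4,4), (5,1), (5,4) — 6 in total.

6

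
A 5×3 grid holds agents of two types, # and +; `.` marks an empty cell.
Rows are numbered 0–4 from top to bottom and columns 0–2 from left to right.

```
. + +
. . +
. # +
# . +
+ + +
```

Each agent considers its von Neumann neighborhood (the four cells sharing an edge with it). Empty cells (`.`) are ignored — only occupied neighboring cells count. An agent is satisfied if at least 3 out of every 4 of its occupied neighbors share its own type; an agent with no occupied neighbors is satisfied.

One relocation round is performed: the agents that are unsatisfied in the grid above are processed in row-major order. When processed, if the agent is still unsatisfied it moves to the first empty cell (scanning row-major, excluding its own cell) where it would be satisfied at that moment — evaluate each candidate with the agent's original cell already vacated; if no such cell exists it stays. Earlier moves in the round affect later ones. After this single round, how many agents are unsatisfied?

0

Initially unsatisfied (in order): (2,1), (2,2), (3,0), (4,0).
  (2,1) → (1,0).
  (2,2): now satisfied by earlier moves; stays.
  (3,0) → (2,0).
  (4,0): now satisfied by earlier moves; stays.
Resulting grid:
. + +
# . +
# . +
. . +
+ + +
All satisfied now.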